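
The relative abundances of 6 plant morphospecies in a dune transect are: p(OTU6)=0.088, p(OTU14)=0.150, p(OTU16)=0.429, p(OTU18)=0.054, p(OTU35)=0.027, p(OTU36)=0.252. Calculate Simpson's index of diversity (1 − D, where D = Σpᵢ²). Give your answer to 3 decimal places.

D = 0.088² + 0.15² + 0.429² + 0.054² + 0.027² + 0.252² = 0.00774 + 0.02250 + 0.18404 + 0.00292 + 0.00073 + 0.06350 = 0.28143 (working shown to 5 dp, full precision carried).
So 1 − D = 0.71857, i.e. 0.719 to 3 decimal places.

0.719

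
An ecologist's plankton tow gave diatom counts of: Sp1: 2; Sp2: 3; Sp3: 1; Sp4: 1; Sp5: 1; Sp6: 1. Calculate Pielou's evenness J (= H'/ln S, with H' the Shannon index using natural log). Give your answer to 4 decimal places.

Total N = 2+3+1+1+1+1 = 9, so the proportions are 0.222222, 0.333333, 0.111111, 0.111111, 0.111111, 0.111111 (working shown to 6 dp, full precision carried).
H' = −Σ pᵢ ln pᵢ = −((-0.334239) + (-0.366204) + (-0.244136) + (-0.244136) + (-0.244136) + (-0.244136)) = 1.676988.
With S = 6 species, ln S = 1.791759, so J = 1.676988/1.791759 = 0.935945, i.e. 0.9359 to 4 decimal places.

0.9359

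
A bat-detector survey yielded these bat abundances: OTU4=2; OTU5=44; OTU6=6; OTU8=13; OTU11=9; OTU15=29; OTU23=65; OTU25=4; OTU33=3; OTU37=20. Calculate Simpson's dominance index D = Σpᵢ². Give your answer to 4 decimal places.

Total N = 2+44+6+13+9+29+65+4+3+20 = 195, so the proportions are 0.010256, 0.225641, 0.030769, 0.066667, 0.046154, 0.148718, 0.333333, 0.020513, 0.015385, 0.102564 (working shown to 6 dp, full precision carried).
D = 0.010256² + 0.225641² + 0.030769² + 0.066667² + 0.046154² + 0.148718² + 0.333333² + 0.020513² + 0.015385² + 0.102564² = 0.000105 + 0.050914 + 0.000947 + 0.004444 + 0.002130 + 0.022117 + 0.111111 + 0.000421 + 0.000237 + 0.010519 = 0.202945.
To 4 decimal places, D = 0.2029.

0.2029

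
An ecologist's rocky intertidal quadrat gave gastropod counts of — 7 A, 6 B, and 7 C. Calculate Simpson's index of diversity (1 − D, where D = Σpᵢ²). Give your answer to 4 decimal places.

0.6650

Total N = 7+6+7 = 20, so the proportions are 0.35, 0.3, 0.35 (working shown to 6 dp, full precision carried).
D = 0.35² + 0.3² + 0.35² = 0.122500 + 0.090000 + 0.122500 = 0.335000.
So 1 − D = 0.665000, i.e. 0.6650 to 4 decimal places.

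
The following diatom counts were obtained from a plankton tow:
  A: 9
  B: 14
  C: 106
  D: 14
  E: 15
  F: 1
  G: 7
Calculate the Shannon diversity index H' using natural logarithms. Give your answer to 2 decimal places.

1.24

Total N = 9+14+106+14+15+1+7 = 166, so the proportions are 0.0542, 0.0843, 0.6386, 0.0843, 0.0904, 0.006, 0.0422 (working shown to 4 dp, full precision carried).
Each pᵢ ln pᵢ term: 0.0542×(-2.9148)=-0.1580, 0.0843×(-2.4729)=-0.2086, 0.6386×(-0.4485)=-0.2864, 0.0843×(-2.4729)=-0.2086, 0.0904×(-2.4039)=-0.2172, 0.006×(-5.1120)=-0.0308, 0.0422×(-3.1661)=-0.1335.
Sum = -1.2431, so H' = 1.24.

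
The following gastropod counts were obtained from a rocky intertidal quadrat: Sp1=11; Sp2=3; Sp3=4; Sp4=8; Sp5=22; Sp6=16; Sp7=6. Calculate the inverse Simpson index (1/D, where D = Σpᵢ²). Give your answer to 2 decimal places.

4.97

Total N = 11+3+4+8+22+16+6 = 70, so the proportions are 0.157143, 0.042857, 0.057143, 0.114286, 0.314286, 0.228571, 0.085714 (working shown to 6 dp, full precision carried).
D = 0.157143² + 0.042857² + 0.057143² + 0.114286² + 0.314286² + 0.228571² + 0.085714² = 0.024694 + 0.001837 + 0.003265 + 0.013061 + 0.098776 + 0.052245 + 0.007347 = 0.201224.
So 1/D = 4.9696, i.e. 4.97 to 2 decimal places.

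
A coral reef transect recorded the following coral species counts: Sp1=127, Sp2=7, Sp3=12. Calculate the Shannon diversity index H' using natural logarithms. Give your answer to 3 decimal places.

Total N = 127+7+12 = 146, so the proportions are 0.86986, 0.04795, 0.08219 (working shown to 5 dp, full precision carried).
Each pᵢ ln pᵢ term: 0.86986×(-0.13942)=-0.12128, 0.04795×(-3.03770)=-0.14564, 0.08219×(-2.49870)=-0.20537.
Sum = -0.47229, so H' = 0.472.

0.472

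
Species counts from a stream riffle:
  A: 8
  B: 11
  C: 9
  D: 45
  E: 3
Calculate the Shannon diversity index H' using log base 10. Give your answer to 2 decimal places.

0.52

Total N = 8+11+9+45+3 = 76, so the proportions are 0.1053, 0.1447, 0.1184, 0.5921, 0.0395 (working shown to 4 dp, full precision carried).
Each pᵢ log₁₀ pᵢ term: 0.1053×(-0.9777)=-0.1029, 0.1447×(-0.8394)=-0.1215, 0.1184×(-0.9266)=-0.1097, 0.5921×(-0.2276)=-0.1348, 0.0395×(-1.4037)=-0.0554.
Sum = -0.5243, so H' = 0.52.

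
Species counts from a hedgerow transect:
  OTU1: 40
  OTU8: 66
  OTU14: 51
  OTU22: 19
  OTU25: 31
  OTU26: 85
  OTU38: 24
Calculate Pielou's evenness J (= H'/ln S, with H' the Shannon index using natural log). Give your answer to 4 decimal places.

Total N = 40+66+51+19+31+85+24 = 316, so the proportions are 0.126582, 0.208861, 0.161392, 0.060127, 0.098101, 0.268987, 0.075949 (working shown to 6 dp, full precision carried).
H' = −Σ pᵢ ln pᵢ = −((-0.261628) + (-0.327094) + (-0.294366) + (-0.169034) + (-0.227767) + (-0.353205) + (-0.195774)) = 1.828869.
With S = 7 species, ln S = 1.945910, so J = 1.828869/1.945910 = 0.939852, i.e. 0.9399 to 4 decimal places.

0.9399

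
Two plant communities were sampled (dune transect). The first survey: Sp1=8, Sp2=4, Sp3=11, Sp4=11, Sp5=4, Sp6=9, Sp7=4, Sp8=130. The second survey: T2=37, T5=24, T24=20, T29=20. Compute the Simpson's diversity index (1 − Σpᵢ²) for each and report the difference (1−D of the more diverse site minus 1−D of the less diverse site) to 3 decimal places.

The first survey: N=181, proportions 0.044199, 0.022099, 0.060773, 0.060773, 0.022099, 0.049724, 0.022099, 0.718232, giving 1−D = 0.470865 (working shown to 6 dp, full precision carried).
The second survey: N=101, proportions 0.366337, 0.237624, 0.19802, 0.19802, giving 1−D = 0.730909.
Difference = |0.470865 − 0.730909| = 0.260044, i.e. 0.260 to 3 decimal places.

0.260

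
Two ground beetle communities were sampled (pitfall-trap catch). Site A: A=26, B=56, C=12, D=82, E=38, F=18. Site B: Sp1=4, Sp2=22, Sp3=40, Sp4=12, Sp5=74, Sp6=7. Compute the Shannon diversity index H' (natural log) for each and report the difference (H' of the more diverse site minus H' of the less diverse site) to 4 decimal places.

0.2019

Site A: N=232, proportions 0.112069, 0.241379, 0.051724, 0.353448, 0.163793, 0.077586, giving H' = 1.603828 (working shown to 6 dp, full precision carried).
Site B: N=159, proportions 0.025157, 0.138365, 0.251572, 0.075472, 0.465409, 0.044025, giving H' = 1.401959.
Difference = |1.603828 − 1.401959| = 0.201869, i.e. 0.2019 to 4 decimal places.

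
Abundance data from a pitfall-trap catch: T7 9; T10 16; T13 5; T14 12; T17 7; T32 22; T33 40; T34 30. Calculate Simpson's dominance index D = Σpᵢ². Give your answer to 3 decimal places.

Total N = 9+16+5+12+7+22+40+30 = 141, so the proportions are 0.06383, 0.11348, 0.03546, 0.08511, 0.04965, 0.15603, 0.28369, 0.21277 (working shown to 5 dp, full precision carried).
D = 0.06383² + 0.11348² + 0.03546² + 0.08511² + 0.04965² + 0.15603² + 0.28369² + 0.21277² = 0.00407 + 0.01288 + 0.00126 + 0.00724 + 0.00246 + 0.02434 + 0.08048 + 0.04527 = 0.17801.
To 3 decimal places, D = 0.178.

0.178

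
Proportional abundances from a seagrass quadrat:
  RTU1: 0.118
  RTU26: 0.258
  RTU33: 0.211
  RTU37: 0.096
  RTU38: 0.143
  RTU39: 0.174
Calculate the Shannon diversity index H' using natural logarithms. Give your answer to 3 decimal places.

Each pᵢ ln pᵢ term (working shown to 5 dp, full precision carried): 0.118×(-2.13707)=-0.25217, 0.258×(-1.35480)=-0.34954, 0.211×(-1.55590)=-0.32829, 0.096×(-2.34341)=-0.22497, 0.143×(-1.94491)=-0.27812, 0.174×(-1.74870)=-0.30427.
Sum = -1.73737, so H' = 1.737.

1.737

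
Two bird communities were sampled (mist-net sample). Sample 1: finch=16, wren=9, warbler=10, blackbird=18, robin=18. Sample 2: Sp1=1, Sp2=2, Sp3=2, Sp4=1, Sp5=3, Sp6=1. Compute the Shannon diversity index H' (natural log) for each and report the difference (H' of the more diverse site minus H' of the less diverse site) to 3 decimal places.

0.126

Sample 1: N=71, proportions 0.22535, 0.12676, 0.14085, 0.25352, 0.25352, giving H' = 1.56950 (working shown to 5 dp, full precision carried).
Sample 2: N=10, proportions 0.1, 0.2, 0.2, 0.1, 0.3, 0.1, giving H' = 1.69574.
Difference = |1.56950 − 1.69574| = 0.12624, i.e. 0.126 to 3 decimal places.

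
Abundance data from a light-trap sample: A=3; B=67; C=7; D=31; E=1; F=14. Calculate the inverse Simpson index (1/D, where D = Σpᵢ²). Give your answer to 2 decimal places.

Total N = 3+67+7+31+1+14 = 123, so the proportions are 0.02439, 0.54472, 0.05691, 0.25203, 0.00813, 0.11382 (working shown to 5 dp, full precision carried).
D = 0.02439² + 0.54472² + 0.05691² + 0.25203² + 0.00813² + 0.11382² = 0.00059 + 0.29671 + 0.00324 + 0.06352 + 0.00007 + 0.01296 = 0.37709.
So 1/D = 2.6519, i.e. 2.65 to 2 decimal places.

2.65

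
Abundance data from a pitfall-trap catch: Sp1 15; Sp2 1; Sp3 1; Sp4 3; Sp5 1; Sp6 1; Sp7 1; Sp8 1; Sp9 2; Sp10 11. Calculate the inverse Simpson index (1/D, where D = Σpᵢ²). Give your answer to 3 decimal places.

3.751

Total N = 15+1+1+3+1+1+1+1+2+11 = 37, so the proportions are 0.4054054, 0.027027, 0.027027, 0.0810811, 0.027027, 0.027027, 0.027027, 0.027027, 0.0540541, 0.2972973 (working shown to 7 dp, full precision carried).
D = 0.4054054² + 0.027027² + 0.027027² + 0.0810811² + 0.027027² + 0.027027² + 0.027027² + 0.027027² + 0.0540541² + 0.2972973² = 0.1643535 + 0.0007305 + 0.0007305 + 0.0065741 + 0.0007305 + 0.0007305 + 0.0007305 + 0.0007305 + 0.0029218 + 0.0883857 = 0.2666180.
So 1/D = 3.75068, i.e. 3.751 to 3 decimal places.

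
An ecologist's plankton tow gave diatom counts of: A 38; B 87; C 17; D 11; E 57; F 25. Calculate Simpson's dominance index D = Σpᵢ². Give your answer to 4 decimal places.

0.2408

Total N = 38+87+17+11+57+25 = 235, so the proportions are 0.161702, 0.370213, 0.07234, 0.046809, 0.242553, 0.106383 (working shown to 6 dp, full precision carried).
D = 0.161702² + 0.370213² + 0.07234² + 0.046809² + 0.242553² + 0.106383² = 0.026148 + 0.137057 + 0.005233 + 0.002191 + 0.058832 + 0.011317 = 0.240779.
To 4 decimal places, D = 0.2408.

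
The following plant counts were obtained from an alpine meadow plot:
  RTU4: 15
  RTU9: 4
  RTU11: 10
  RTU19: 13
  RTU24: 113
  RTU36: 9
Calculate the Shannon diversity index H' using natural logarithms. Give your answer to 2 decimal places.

Total N = 15+4+10+13+113+9 = 164, so the proportions are 0.0915, 0.0244, 0.061, 0.0793, 0.689, 0.0549 (working shown to 4 dp, full precision carried).
Each pᵢ ln pᵢ term: 0.0915×(-2.3918)=-0.2188, 0.0244×(-3.7136)=-0.0906, 0.061×(-2.7973)=-0.1706, 0.0793×(-2.5349)=-0.2009, 0.689×(-0.3725)=-0.2566, 0.0549×(-2.9026)=-0.1593.
Sum = -1.0968, so H' = 1.10.

1.10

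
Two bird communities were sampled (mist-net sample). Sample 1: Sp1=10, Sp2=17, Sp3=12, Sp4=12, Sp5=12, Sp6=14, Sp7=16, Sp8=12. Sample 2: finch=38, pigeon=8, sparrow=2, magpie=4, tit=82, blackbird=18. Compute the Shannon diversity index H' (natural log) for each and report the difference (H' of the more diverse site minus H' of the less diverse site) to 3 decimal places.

0.826

Sample 1: N=105, proportions 0.095238, 0.161905, 0.114286, 0.114286, 0.114286, 0.133333, 0.152381, 0.114286, giving H' = 2.065634 (working shown to 6 dp, full precision carried).
Sample 2: N=152, proportions 0.25, 0.052632, 0.013158, 0.026316, 0.539474, 0.118421, giving H' = 1.239848.
Difference = |2.065634 − 1.239848| = 0.825786, i.e. 0.826 to 3 decimal places.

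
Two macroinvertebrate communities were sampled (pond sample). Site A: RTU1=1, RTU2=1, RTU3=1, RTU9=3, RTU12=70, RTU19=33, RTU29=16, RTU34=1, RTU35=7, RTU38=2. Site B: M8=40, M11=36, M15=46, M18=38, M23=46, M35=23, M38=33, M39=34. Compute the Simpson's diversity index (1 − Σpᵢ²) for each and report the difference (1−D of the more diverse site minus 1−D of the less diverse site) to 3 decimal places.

Site A: N=135, proportions 0.007407, 0.007407, 0.007407, 0.022222, 0.518519, 0.244444, 0.118519, 0.007407, 0.051852, 0.014815, giving 1−D = 0.653717 (working shown to 6 dp, full precision carried).
Site B: N=296, proportions 0.135135, 0.121622, 0.155405, 0.128378, 0.155405, 0.077703, 0.111486, 0.114865, giving 1−D = 0.870503.
Difference = |0.653717 − 0.870503| = 0.216786, i.e. 0.217 to 3 decimal places.

0.217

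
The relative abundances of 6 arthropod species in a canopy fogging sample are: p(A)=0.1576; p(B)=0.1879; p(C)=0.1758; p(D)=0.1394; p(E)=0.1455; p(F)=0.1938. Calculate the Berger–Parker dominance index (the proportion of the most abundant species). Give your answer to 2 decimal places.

0.19

The largest proportion is 0.1938, i.e. d = 0.19 to 2 decimal places.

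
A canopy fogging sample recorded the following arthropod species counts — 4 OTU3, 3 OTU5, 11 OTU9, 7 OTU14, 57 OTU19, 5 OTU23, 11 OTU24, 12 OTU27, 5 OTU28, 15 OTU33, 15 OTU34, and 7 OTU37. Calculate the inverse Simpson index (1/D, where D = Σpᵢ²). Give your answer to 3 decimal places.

Total N = 4+3+11+7+57+5+11+12+5+15+15+7 = 152, so the proportions are 0.0263158, 0.0197368, 0.0723684, 0.0460526, 0.375, 0.0328947, 0.0723684, 0.0789474, 0.0328947, 0.0986842, 0.0986842, 0.0460526 (working shown to 7 dp, full precision carried).
D = 0.0263158² + 0.0197368² + 0.0723684² + 0.0460526² + 0.375² + 0.0328947² + 0.0723684² + 0.0789474² + 0.0328947² + 0.0986842² + 0.0986842² + 0.0460526² = 0.0006925 + 0.0003895 + 0.0052372 + 0.0021208 + 0.1406250 + 0.0010821 + 0.0052372 + 0.0062327 + 0.0010821 + 0.0097386 + 0.0097386 + 0.0021208 = 0.1842971.
So 1/D = 5.42602, i.e. 5.426 to 3 decimal places.

5.426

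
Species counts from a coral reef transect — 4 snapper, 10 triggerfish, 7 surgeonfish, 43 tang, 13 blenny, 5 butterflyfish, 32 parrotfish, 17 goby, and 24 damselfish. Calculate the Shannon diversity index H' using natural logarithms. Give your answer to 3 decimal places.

1.942

Total N = 4+10+7+43+13+5+32+17+24 = 155, so the proportions are 0.02581, 0.06452, 0.04516, 0.27742, 0.08387, 0.03226, 0.20645, 0.10968, 0.15484 (working shown to 5 dp, full precision carried).
Each pᵢ ln pᵢ term: 0.02581×(-3.65713)=-0.09438, 0.06452×(-2.74084)=-0.17683, 0.04516×(-3.09751)=-0.13989, 0.27742×(-1.28223)=-0.35571, 0.08387×(-2.47848)=-0.20787, 0.03226×(-3.43399)=-0.11077, 0.20645×(-1.57769)=-0.32572, 0.10968×(-2.21021)=-0.24241, 0.15484×(-1.86537)=-0.28883.
Sum = -1.94241, so H' = 1.942.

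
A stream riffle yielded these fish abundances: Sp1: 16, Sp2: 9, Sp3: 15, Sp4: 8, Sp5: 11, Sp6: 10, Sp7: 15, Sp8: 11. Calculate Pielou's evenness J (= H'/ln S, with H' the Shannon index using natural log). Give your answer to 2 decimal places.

0.99

Total N = 16+9+15+8+11+10+15+11 = 95, so the proportions are 0.1684, 0.0947, 0.1579, 0.0842, 0.1158, 0.1053, 0.1579, 0.1158 (working shown to 4 dp, full precision carried).
H' = −Σ pᵢ ln pᵢ = −((-0.3000) + (-0.2233) + (-0.2914) + (-0.2084) + (-0.2496) + (-0.2370) + (-0.2914) + (-0.2496)) = 2.0508.
With S = 8 species, ln S = 2.0794, so J = 2.0508/2.0794 = 0.9862, i.e. 0.99 to 2 decimal places.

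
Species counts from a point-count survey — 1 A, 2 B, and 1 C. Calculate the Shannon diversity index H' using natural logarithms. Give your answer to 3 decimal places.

Total N = 1+2+1 = 4, so the proportions are 0.25, 0.5, 0.25 (working shown to 5 dp, full precision carried).
Each pᵢ ln pᵢ term: 0.25×(-1.38629)=-0.34657, 0.5×(-0.69315)=-0.34657, 0.25×(-1.38629)=-0.34657.
Sum = -1.03972, so H' = 1.040.

1.040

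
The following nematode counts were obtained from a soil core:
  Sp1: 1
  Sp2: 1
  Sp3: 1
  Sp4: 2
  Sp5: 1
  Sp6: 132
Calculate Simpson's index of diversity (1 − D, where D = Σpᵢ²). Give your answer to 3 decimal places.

0.085

Total N = 1+1+1+2+1+132 = 138, so the proportions are 0.00725, 0.00725, 0.00725, 0.01449, 0.00725, 0.95652 (working shown to 5 dp, full precision carried).
D = 0.00725² + 0.00725² + 0.00725² + 0.01449² + 0.00725² + 0.95652² = 0.00005 + 0.00005 + 0.00005 + 0.00021 + 0.00005 + 0.91493 = 0.91535.
So 1 − D = 0.08465, i.e. 0.085 to 3 decimal places.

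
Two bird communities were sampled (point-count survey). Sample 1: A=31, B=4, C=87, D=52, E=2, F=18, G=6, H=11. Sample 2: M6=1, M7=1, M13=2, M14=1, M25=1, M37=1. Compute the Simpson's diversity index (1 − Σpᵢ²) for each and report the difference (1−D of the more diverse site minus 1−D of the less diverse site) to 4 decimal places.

Sample 1: N=211, proportions 0.146919, 0.018957, 0.412322, 0.246445, 0.009479, 0.085308, 0.028436, 0.052133, giving 1−D = 0.736417 (working shown to 6 dp, full precision carried).
Sample 2: N=7, proportions 0.142857, 0.142857, 0.285714, 0.142857, 0.142857, 0.142857, giving 1−D = 0.816327.
Difference = |0.736417 − 0.816327| = 0.079910, i.e. 0.0799 to 4 decimal places.

0.0799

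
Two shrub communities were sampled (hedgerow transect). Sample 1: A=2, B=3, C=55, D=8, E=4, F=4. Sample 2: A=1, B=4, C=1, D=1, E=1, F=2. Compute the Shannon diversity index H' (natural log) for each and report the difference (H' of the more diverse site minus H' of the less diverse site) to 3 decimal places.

Sample 1: N=76, proportions 0.02632, 0.03947, 0.72368, 0.10526, 0.05263, 0.05263, giving H' = 1.00427 (working shown to 5 dp, full precision carried).
Sample 2: N=10, proportions 0.1, 0.4, 0.1, 0.1, 0.1, 0.2, giving H' = 1.60944.
Difference = |1.00427 − 1.60944| = 0.60517, i.e. 0.605 to 3 decimal places.

0.605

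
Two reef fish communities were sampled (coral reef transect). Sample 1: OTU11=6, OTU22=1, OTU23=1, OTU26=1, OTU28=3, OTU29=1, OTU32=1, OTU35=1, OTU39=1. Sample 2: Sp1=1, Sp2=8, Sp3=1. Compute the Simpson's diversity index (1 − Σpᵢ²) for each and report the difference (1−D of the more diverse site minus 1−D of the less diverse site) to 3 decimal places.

Sample 1: N=16, proportions 0.375, 0.0625, 0.0625, 0.0625, 0.1875, 0.0625, 0.0625, 0.0625, 0.0625, giving 1−D = 0.79688 (working shown to 5 dp, full precision carried).
Sample 2: N=10, proportions 0.1, 0.8, 0.1, giving 1−D = 0.34000.
Difference = |0.79688 − 0.34000| = 0.45688, i.e. 0.457 to 3 decimal places.

0.457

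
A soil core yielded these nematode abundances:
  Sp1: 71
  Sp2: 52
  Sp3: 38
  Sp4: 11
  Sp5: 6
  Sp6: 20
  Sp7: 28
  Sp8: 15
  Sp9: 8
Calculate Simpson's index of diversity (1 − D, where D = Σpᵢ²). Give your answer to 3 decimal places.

Total N = 71+52+38+11+6+20+28+15+8 = 249, so the proportions are 0.28514, 0.20884, 0.15261, 0.04418, 0.0241, 0.08032, 0.11245, 0.06024, 0.03213 (working shown to 5 dp, full precision carried).
D = 0.28514² + 0.20884² + 0.15261² + 0.04418² + 0.0241² + 0.08032² + 0.11245² + 0.06024² + 0.03213² = 0.08131 + 0.04361 + 0.02329 + 0.00195 + 0.00058 + 0.00645 + 0.01264 + 0.00363 + 0.00103 = 0.17450.
So 1 − D = 0.82550, i.e. 0.826 to 3 decimal places.

0.826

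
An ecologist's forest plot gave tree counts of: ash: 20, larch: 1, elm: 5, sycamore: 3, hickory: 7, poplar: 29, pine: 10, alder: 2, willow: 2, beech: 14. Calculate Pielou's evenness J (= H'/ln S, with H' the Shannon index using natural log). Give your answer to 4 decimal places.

0.8231

Total N = 20+1+5+3+7+29+10+2+2+14 = 93, so the proportions are 0.215054, 0.010753, 0.053763, 0.032258, 0.075269, 0.311828, 0.107527, 0.021505, 0.021505, 0.150538 (working shown to 6 dp, full precision carried).
H' = −Σ pᵢ ln pᵢ = −((-0.330509) + (-0.048738) + (-0.157159) + (-0.110774) + (-0.194697) + (-0.363374) + (-0.239786) + (-0.082569) + (-0.082569) + (-0.285049)) = 1.895225.
With S = 10 species, ln S = 2.302585, so J = 1.895225/2.302585 = 0.823086, i.e. 0.8231 to 4 decimal places.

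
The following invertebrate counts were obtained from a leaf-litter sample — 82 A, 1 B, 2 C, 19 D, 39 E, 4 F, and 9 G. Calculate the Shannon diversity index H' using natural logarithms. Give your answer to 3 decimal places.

Total N = 82+1+2+19+39+4+9 = 156, so the proportions are 0.52564, 0.00641, 0.01282, 0.12179, 0.25, 0.02564, 0.05769 (working shown to 5 dp, full precision carried).
Each pᵢ ln pᵢ term: 0.52564×(-0.64314)=-0.33806, 0.00641×(-5.04986)=-0.03237, 0.01282×(-4.35671)=-0.05586, 0.12179×(-2.10542)=-0.25643, 0.25×(-1.38629)=-0.34657, 0.02564×(-3.66356)=-0.09394, 0.05769×(-2.85263)=-0.16457.
Sum = -1.28780, so H' = 1.288.

1.288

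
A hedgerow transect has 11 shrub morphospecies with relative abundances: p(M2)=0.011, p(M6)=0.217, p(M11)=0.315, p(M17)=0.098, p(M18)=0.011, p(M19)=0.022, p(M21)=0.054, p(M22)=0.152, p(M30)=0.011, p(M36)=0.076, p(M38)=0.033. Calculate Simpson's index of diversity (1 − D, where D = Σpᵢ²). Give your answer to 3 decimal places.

D = 0.011² + 0.217² + 0.315² + 0.098² + 0.011² + 0.022² + 0.054² + 0.152² + 0.011² + 0.076² + 0.033² = 0.00012 + 0.04709 + 0.09923 + 0.00960 + 0.00012 + 0.00048 + 0.00292 + 0.02310 + 0.00012 + 0.00578 + 0.00109 = 0.18965 (working shown to 5 dp, full precision carried).
So 1 − D = 0.81035, i.e. 0.810 to 3 decimal places.

0.810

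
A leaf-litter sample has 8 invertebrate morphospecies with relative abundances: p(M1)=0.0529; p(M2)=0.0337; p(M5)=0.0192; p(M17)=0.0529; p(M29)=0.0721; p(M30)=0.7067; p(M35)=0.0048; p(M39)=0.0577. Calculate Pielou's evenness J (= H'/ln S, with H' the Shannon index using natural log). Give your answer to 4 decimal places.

H' = −Σ pᵢ ln pᵢ = −((-0.155492) + (-0.114252) + (-0.075895) + (-0.155492) + (-0.189601) + (-0.245330) + (-0.025628) + (-0.164589)) = 1.126278 (working shown to 6 dp, full precision carried).
With S = 8 species, ln S = 2.079442, so J = 1.126278/2.079442 = 0.541625, i.e. 0.5416 to 4 decimal places.

0.5416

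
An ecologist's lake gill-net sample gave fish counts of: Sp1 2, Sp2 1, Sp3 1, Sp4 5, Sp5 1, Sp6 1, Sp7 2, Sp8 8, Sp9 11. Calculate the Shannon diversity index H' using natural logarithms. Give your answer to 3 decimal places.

Total N = 2+1+1+5+1+1+2+8+11 = 32, so the proportions are 0.0625, 0.03125, 0.03125, 0.15625, 0.03125, 0.03125, 0.0625, 0.25, 0.34375 (working shown to 5 dp, full precision carried).
Each pᵢ ln pᵢ term: 0.0625×(-2.77259)=-0.17329, 0.03125×(-3.46574)=-0.10830, 0.03125×(-3.46574)=-0.10830, 0.15625×(-1.85630)=-0.29005, 0.03125×(-3.46574)=-0.10830, 0.03125×(-3.46574)=-0.10830, 0.0625×(-2.77259)=-0.17329, 0.25×(-1.38629)=-0.34657, 0.34375×(-1.06784)=-0.36707.
Sum = -1.78348, so H' = 1.783.

1.783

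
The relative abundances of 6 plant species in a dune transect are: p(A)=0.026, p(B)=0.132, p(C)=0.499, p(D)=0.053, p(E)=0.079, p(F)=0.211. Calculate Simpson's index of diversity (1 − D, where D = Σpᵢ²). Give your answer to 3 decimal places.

0.679

D = 0.026² + 0.132² + 0.499² + 0.053² + 0.079² + 0.211² = 0.00068 + 0.01742 + 0.24900 + 0.00281 + 0.00624 + 0.04452 = 0.32067 (working shown to 5 dp, full precision carried).
So 1 − D = 0.67933, i.e. 0.679 to 3 decimal places.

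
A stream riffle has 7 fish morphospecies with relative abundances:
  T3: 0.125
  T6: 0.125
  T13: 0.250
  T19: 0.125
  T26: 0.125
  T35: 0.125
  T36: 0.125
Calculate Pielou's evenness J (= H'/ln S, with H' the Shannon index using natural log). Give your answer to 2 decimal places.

0.98

H' = −Σ pᵢ ln pᵢ = −((-0.2599) + (-0.2599) + (-0.3466) + (-0.2599) + (-0.2599) + (-0.2599) + (-0.2599)) = 1.9062 (working shown to 4 dp, full precision carried).
With S = 7 species, ln S = 1.9459, so J = 1.9062/1.9459 = 0.9796, i.e. 0.98 to 2 decimal places.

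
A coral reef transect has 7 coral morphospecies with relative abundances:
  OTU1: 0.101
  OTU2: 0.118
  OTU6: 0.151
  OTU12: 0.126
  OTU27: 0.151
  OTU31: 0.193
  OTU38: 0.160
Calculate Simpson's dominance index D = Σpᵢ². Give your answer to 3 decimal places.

0.148

D = 0.101² + 0.118² + 0.151² + 0.126² + 0.151² + 0.193² + 0.16² = 0.01020 + 0.01392 + 0.02280 + 0.01588 + 0.02280 + 0.03725 + 0.02560 = 0.14845 (working shown to 5 dp, full precision carried).
To 3 decimal places, D = 0.148.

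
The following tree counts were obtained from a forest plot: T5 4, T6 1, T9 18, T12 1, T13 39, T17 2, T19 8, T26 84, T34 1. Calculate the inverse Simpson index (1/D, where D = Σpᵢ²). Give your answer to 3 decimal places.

Total N = 4+1+18+1+39+2+8+84+1 = 158, so the proportions are 0.025316, 0.006329, 0.113924, 0.006329, 0.246835, 0.012658, 0.050633, 0.531646, 0.006329 (working shown to 6 dp, full precision carried).
D = 0.025316² + 0.006329² + 0.113924² + 0.006329² + 0.246835² + 0.012658² + 0.050633² + 0.531646² + 0.006329² = 0.000641 + 0.000040 + 0.012979 + 0.000040 + 0.060928 + 0.000160 + 0.002564 + 0.282647 + 0.000040 = 0.360038.
So 1/D = 2.77748, i.e. 2.777 to 3 decimal places.

2.777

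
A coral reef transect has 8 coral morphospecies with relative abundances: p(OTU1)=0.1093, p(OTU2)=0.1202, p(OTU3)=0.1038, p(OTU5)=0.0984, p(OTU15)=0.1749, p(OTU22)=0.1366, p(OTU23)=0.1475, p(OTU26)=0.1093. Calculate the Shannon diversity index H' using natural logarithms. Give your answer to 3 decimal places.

Each pᵢ ln pᵢ term (working shown to 5 dp, full precision carried): 0.1093×(-2.21366)=-0.24195, 0.1202×(-2.11860)=-0.25466, 0.1038×(-2.26529)=-0.23514, 0.0984×(-2.31871)=-0.22816, 0.1749×(-1.74354)=-0.30495, 0.1366×(-1.99070)=-0.27193, 0.1475×(-1.91393)=-0.28230, 0.1093×(-2.21366)=-0.24195.
Sum = -2.06104, so H' = 2.061.

2.061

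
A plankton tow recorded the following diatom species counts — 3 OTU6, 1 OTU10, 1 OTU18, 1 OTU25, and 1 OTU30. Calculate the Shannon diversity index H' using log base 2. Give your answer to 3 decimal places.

2.128

Total N = 3+1+1+1+1 = 7, so the proportions are 0.42857, 0.14286, 0.14286, 0.14286, 0.14286 (working shown to 5 dp, full precision carried).
Each pᵢ log₂ pᵢ term: 0.42857×(-1.22239)=-0.52388, 0.14286×(-2.80735)=-0.40105, 0.14286×(-2.80735)=-0.40105, 0.14286×(-2.80735)=-0.40105, 0.14286×(-2.80735)=-0.40105.
Sum = -2.12809, so H' = 2.128.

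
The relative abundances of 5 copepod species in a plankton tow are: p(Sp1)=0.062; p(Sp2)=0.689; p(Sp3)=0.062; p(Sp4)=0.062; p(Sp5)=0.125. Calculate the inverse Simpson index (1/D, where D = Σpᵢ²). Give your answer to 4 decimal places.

1.9925

D = 0.062² + 0.689² + 0.062² + 0.062² + 0.125² = 0.0038440 + 0.4747210 + 0.0038440 + 0.0038440 + 0.0156250 = 0.5018780 (working shown to 7 dp, full precision carried).
So 1/D = 1.992516, i.e. 1.9925 to 4 decimal places.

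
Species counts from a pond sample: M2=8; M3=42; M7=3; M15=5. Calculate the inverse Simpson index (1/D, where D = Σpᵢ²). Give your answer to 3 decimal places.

1.807

Total N = 8+42+3+5 = 58, so the proportions are 0.137931, 0.724138, 0.051724, 0.086207 (working shown to 6 dp, full precision carried).
D = 0.137931² + 0.724138² + 0.051724² + 0.086207² = 0.019025 + 0.524376 + 0.002675 + 0.007432 = 0.553508.
So 1/D = 1.80666, i.e. 1.807 to 3 decimal places.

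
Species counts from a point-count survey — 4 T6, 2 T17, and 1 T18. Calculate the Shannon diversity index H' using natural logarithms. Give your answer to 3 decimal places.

0.956

Total N = 4+2+1 = 7, so the proportions are 0.57143, 0.28571, 0.14286 (working shown to 5 dp, full precision carried).
Each pᵢ ln pᵢ term: 0.57143×(-0.55962)=-0.31978, 0.28571×(-1.25276)=-0.35793, 0.14286×(-1.94591)=-0.27799.
Sum = -0.95570, so H' = 0.956.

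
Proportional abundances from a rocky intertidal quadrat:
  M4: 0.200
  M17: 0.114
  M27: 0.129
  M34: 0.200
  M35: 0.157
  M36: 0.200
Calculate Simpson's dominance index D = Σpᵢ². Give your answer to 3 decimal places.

0.174

D = 0.2² + 0.114² + 0.129² + 0.2² + 0.157² + 0.2² = 0.04000 + 0.01300 + 0.01664 + 0.04000 + 0.02465 + 0.04000 = 0.17429 (working shown to 5 dp, full precision carried).
To 3 decimal places, D = 0.174.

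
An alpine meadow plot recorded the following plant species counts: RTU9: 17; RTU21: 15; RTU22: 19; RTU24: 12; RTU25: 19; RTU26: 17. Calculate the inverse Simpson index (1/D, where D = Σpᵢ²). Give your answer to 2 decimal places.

5.87

Total N = 17+15+19+12+19+17 = 99, so the proportions are 0.171717, 0.151515, 0.191919, 0.121212, 0.191919, 0.171717 (working shown to 6 dp, full precision carried).
D = 0.171717² + 0.151515² + 0.191919² + 0.121212² + 0.191919² + 0.171717² = 0.029487 + 0.022957 + 0.036833 + 0.014692 + 0.036833 + 0.029487 = 0.170289.
So 1/D = 5.8724, i.e. 5.87 to 2 decimal places.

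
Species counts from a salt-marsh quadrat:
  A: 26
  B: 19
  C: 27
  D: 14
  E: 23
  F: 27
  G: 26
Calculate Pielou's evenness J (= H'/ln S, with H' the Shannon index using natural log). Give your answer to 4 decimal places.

0.9891

Total N = 26+19+27+14+23+27+26 = 162, so the proportions are 0.160494, 0.117284, 0.166667, 0.08642, 0.141975, 0.166667, 0.160494 (working shown to 6 dp, full precision carried).
H' = −Σ pᵢ ln pᵢ = −((-0.293623) + (-0.251358) + (-0.298627) + (-0.211602) + (-0.277150) + (-0.298627) + (-0.293623)) = 1.924610.
With S = 7 species, ln S = 1.945910, so J = 1.924610/1.945910 = 0.989054, i.e. 0.9891 to 4 decimal places.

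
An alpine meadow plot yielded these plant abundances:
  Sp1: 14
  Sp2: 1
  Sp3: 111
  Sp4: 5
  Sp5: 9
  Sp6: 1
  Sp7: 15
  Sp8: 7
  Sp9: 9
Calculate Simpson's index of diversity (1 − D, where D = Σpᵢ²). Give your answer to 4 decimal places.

Total N = 14+1+111+5+9+1+15+7+9 = 172, so the proportions are 0.0813953, 0.005814, 0.6453488, 0.0290698, 0.0523256, 0.005814, 0.0872093, 0.0406977, 0.0523256 (working shown to 7 dp, full precision carried).
D = 0.0813953² + 0.005814² + 0.6453488² + 0.0290698² + 0.0523256² + 0.005814² + 0.0872093² + 0.0406977² + 0.0523256² = 0.0066252 + 0.0000338 + 0.4164751 + 0.0008451 + 0.0027380 + 0.0000338 + 0.0076055 + 0.0016563 + 0.0027380 = 0.4387507.
So 1 − D = 0.5612493, i.e. 0.5612 to 4 decimal places.

0.5612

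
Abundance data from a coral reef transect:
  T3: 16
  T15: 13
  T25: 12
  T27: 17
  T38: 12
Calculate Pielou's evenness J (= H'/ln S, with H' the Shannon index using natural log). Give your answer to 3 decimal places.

Total N = 16+13+12+17+12 = 70, so the proportions are 0.22857, 0.18571, 0.17143, 0.24286, 0.17143 (working shown to 5 dp, full precision carried).
H' = −Σ pᵢ ln pᵢ = −((-0.33735) + (-0.31266) + (-0.30233) + (-0.34371) + (-0.30233)) = 1.59838.
With S = 5 species, ln S = 1.60944, so J = 1.59838/1.60944 = 0.99313, i.e. 0.993 to 3 decimal places.

0.993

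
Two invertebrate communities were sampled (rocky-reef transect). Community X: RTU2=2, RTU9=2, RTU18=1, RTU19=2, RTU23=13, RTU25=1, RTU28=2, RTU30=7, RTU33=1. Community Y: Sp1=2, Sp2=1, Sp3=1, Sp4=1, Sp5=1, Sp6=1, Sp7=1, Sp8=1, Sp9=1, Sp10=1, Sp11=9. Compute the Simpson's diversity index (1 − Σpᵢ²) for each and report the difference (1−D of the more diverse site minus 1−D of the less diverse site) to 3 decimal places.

0.012

Community X: N=31, proportions 0.06452, 0.06452, 0.03226, 0.06452, 0.41935, 0.03226, 0.06452, 0.22581, 0.03226, giving 1−D = 0.75338 (working shown to 5 dp, full precision carried).
Community Y: N=20, proportions 0.1, 0.05, 0.05, 0.05, 0.05, 0.05, 0.05, 0.05, 0.05, 0.05, 0.45, giving 1−D = 0.76500.
Difference = |0.75338 − 0.76500| = 0.01162, i.e. 0.012 to 3 decimal places.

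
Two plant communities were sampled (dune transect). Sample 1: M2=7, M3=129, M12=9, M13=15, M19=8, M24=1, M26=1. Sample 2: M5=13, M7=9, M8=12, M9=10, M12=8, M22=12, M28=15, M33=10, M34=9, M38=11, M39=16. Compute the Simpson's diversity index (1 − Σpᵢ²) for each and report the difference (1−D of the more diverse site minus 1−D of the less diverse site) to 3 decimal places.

Sample 1: N=170, proportions 0.04118, 0.75882, 0.05294, 0.08824, 0.04706, 0.00588, 0.00588, giving 1−D = 0.40962 (working shown to 5 dp, full precision carried).
Sample 2: N=125, proportions 0.104, 0.072, 0.096, 0.08, 0.064, 0.096, 0.12, 0.08, 0.072, 0.088, 0.128, giving 1−D = 0.90496.
Difference = |0.40962 − 0.90496| = 0.49534, i.e. 0.495 to 3 decimal places.

0.495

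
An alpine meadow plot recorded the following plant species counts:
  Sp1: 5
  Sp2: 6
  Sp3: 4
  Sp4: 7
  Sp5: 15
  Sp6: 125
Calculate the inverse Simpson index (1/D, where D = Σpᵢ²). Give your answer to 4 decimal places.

1.6427

Total N = 5+6+4+7+15+125 = 162, so the proportions are 0.0308642, 0.037037, 0.0246914, 0.0432099, 0.0925926, 0.7716049 (working shown to 7 dp, full precision carried).
D = 0.0308642² + 0.037037² + 0.0246914² + 0.0432099² + 0.0925926² + 0.7716049² = 0.0009526 + 0.0013717 + 0.0006097 + 0.0018671 + 0.0085734 + 0.5953742 = 0.6087487.
So 1/D = 1.642714, i.e. 1.6427 to 4 decimal places.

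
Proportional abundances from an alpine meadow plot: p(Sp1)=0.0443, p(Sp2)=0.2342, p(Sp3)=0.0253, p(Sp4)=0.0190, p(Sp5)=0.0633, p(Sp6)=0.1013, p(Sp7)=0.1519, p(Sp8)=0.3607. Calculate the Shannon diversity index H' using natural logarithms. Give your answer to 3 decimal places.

Each pᵢ ln pᵢ term (working shown to 5 dp, full precision carried): 0.0443×(-3.11677)=-0.13807, 0.2342×(-1.45158)=-0.33996, 0.0253×(-3.67695)=-0.09303, 0.019×(-3.96332)=-0.07530, 0.0633×(-2.75987)=-0.17470, 0.1013×(-2.28967)=-0.23194, 0.1519×(-1.88453)=-0.28626, 0.3607×(-1.01971)=-0.36781.
Sum = -1.70708, so H' = 1.707.

1.707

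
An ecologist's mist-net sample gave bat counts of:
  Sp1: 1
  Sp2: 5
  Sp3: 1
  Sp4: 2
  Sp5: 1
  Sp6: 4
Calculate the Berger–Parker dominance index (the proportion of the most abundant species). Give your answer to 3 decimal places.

0.357

Total N = 1+5+1+2+1+4 = 14, so the proportions are 0.07143, 0.35714, 0.07143, 0.14286, 0.07143, 0.28571 (working shown to 5 dp, full precision carried).
The largest proportion is 0.35714, i.e. d = 0.357 to 3 decimal places.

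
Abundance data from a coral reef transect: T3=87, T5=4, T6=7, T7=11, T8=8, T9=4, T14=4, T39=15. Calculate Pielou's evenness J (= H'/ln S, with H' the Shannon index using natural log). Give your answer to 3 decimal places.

0.651

Total N = 87+4+7+11+8+4+4+15 = 140, so the proportions are 0.62143, 0.02857, 0.05, 0.07857, 0.05714, 0.02857, 0.02857, 0.10714 (working shown to 5 dp, full precision carried).
H' = −Σ pᵢ ln pᵢ = −((-0.29563) + (-0.10158) + (-0.14979) + (-0.19987) + (-0.16355) + (-0.10158) + (-0.10158) + (-0.23931)) = 1.35290.
With S = 8 species, ln S = 2.07944, so J = 1.35290/2.07944 = 0.65061, i.e. 0.651 to 3 decimal places.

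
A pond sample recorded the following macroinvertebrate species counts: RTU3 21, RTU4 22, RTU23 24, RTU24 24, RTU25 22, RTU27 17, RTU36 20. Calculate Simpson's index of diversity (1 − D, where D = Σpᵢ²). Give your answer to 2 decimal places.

Total N = 21+22+24+24+22+17+20 = 150, so the proportions are 0.14, 0.1467, 0.16, 0.16, 0.1467, 0.1133, 0.1333 (working shown to 4 dp, full precision carried).
D = 0.14² + 0.1467² + 0.16² + 0.16² + 0.1467² + 0.1133² + 0.1333² = 0.0196 + 0.0215 + 0.0256 + 0.0256 + 0.0215 + 0.0128 + 0.0178 = 0.1444.
So 1 − D = 0.8556, i.e. 0.86 to 2 decimal places.

0.86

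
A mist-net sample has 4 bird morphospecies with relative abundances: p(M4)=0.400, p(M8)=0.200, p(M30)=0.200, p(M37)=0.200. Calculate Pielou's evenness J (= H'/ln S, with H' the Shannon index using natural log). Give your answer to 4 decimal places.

0.9610

H' = −Σ pᵢ ln pᵢ = −((-0.366516) + (-0.321888) + (-0.321888) + (-0.321888)) = 1.332179 (working shown to 6 dp, full precision carried).
With S = 4 species, ln S = 1.386294, so J = 1.332179/1.386294 = 0.960964, i.e. 0.9610 to 4 decimal places.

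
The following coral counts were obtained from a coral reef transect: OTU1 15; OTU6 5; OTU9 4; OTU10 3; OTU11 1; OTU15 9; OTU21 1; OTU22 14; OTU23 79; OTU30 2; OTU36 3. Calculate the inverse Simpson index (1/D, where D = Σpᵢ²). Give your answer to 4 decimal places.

2.7168

Total N = 15+5+4+3+1+9+1+14+79+2+3 = 136, so the proportions are 0.1102941, 0.0367647, 0.0294118, 0.0220588, 0.0073529, 0.0661765, 0.0073529, 0.1029412, 0.5808824, 0.0147059, 0.0220588 (working shown to 7 dp, full precision carried).
D = 0.1102941² + 0.0367647² + 0.0294118² + 0.0220588² + 0.0073529² + 0.0661765² + 0.0073529² + 0.1029412² + 0.5808824² + 0.0147059² + 0.0220588² = 0.0121648 + 0.0013516 + 0.0008651 + 0.0004866 + 0.0000541 + 0.0043793 + 0.0000541 + 0.0105969 + 0.3374243 + 0.0002163 + 0.0004866 = 0.3680796.
So 1/D = 2.716804, i.e. 2.7168 to 4 decimal places.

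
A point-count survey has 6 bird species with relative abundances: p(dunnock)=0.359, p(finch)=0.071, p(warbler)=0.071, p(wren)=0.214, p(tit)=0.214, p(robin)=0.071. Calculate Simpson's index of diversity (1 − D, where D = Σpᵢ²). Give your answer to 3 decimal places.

0.764

D = 0.359² + 0.071² + 0.071² + 0.214² + 0.214² + 0.071² = 0.12888 + 0.00504 + 0.00504 + 0.04580 + 0.04580 + 0.00504 = 0.23560 (working shown to 5 dp, full precision carried).
So 1 − D = 0.76440, i.e. 0.764 to 3 decimal places.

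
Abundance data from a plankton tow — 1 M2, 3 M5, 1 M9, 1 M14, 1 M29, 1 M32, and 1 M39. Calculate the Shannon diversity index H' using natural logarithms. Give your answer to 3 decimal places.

Total N = 1+3+1+1+1+1+1 = 9, so the proportions are 0.11111, 0.33333, 0.11111, 0.11111, 0.11111, 0.11111, 0.11111 (working shown to 5 dp, full precision carried).
Each pᵢ ln pᵢ term: 0.11111×(-2.19722)=-0.24414, 0.33333×(-1.09861)=-0.36620, 0.11111×(-2.19722)=-0.24414, 0.11111×(-2.19722)=-0.24414, 0.11111×(-2.19722)=-0.24414, 0.11111×(-2.19722)=-0.24414, 0.11111×(-2.19722)=-0.24414.
Sum = -1.83102, so H' = 1.831.

1.831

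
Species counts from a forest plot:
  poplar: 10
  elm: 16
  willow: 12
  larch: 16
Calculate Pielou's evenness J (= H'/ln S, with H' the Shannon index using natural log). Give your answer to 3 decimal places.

Total N = 10+16+12+16 = 54, so the proportions are 0.18519, 0.2963, 0.22222, 0.2963 (working shown to 5 dp, full precision carried).
H' = −Σ pᵢ ln pᵢ = −((-0.31230) + (-0.36041) + (-0.33424) + (-0.36041)) = 1.36736.
With S = 4 species, ln S = 1.38629, so J = 1.36736/1.38629 = 0.98634, i.e. 0.986 to 3 decimal places.

0.986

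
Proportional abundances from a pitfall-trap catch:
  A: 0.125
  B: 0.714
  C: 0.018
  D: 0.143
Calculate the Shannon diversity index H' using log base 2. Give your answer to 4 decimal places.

Each pᵢ log₂ pᵢ term (working shown to 6 dp, full precision carried): 0.125×(-3.000000)=-0.375000, 0.714×(-0.486004)=-0.347007, 0.018×(-5.795859)=-0.104325, 0.143×(-2.805913)=-0.401246.
Sum = -1.227578, so H' = 1.2276.

1.2276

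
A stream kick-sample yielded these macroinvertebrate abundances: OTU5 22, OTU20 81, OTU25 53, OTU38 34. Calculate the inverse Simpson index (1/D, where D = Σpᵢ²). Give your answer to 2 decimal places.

3.28

Total N = 22+81+53+34 = 190, so the proportions are 0.115789, 0.426316, 0.278947, 0.178947 (working shown to 6 dp, full precision carried).
D = 0.115789² + 0.426316² + 0.278947² + 0.178947² = 0.013407 + 0.181745 + 0.077812 + 0.032022 = 0.304986.
So 1/D = 3.2788, i.e. 3.28 to 2 decimal places.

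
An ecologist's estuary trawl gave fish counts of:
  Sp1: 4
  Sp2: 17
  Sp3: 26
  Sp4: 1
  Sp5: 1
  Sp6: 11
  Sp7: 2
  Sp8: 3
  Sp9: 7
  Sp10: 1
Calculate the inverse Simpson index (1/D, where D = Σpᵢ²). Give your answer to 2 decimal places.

4.57

Total N = 4+17+26+1+1+11+2+3+7+1 = 73, so the proportions are 0.054795, 0.232877, 0.356164, 0.013699, 0.013699, 0.150685, 0.027397, 0.041096, 0.09589, 0.013699 (working shown to 6 dp, full precision carried).
D = 0.054795² + 0.232877² + 0.356164² + 0.013699² + 0.013699² + 0.150685² + 0.027397² + 0.041096² + 0.09589² + 0.013699² = 0.003002 + 0.054232 + 0.126853 + 0.000188 + 0.000188 + 0.022706 + 0.000751 + 0.001689 + 0.009195 + 0.000188 = 0.218990.
So 1/D = 4.5664, i.e. 4.57 to 2 decimal places.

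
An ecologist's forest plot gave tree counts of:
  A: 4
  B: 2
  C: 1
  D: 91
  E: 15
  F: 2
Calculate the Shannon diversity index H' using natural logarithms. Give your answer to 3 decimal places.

Total N = 4+2+1+91+15+2 = 115, so the proportions are 0.03478, 0.01739, 0.0087, 0.7913, 0.13043, 0.01739 (working shown to 5 dp, full precision carried).
Each pᵢ ln pᵢ term: 0.03478×(-3.35864)=-0.11682, 0.01739×(-4.05178)=-0.07047, 0.0087×(-4.74493)=-0.04126, 0.7913×(-0.23407)=-0.18522, 0.13043×(-2.03688)=-0.26568, 0.01739×(-4.05178)=-0.07047.
Sum = -0.74992, so H' = 0.750.

0.750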